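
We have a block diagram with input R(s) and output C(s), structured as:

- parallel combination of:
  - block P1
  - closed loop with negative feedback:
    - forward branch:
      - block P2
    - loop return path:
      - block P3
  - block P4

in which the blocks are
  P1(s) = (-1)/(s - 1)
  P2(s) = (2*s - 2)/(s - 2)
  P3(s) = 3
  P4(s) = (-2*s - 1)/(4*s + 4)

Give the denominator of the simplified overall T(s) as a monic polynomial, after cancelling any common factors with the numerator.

The answer is s^3 - 8*s^2/7 - s + 8/7.

Reasoning:
[1] reduce the feedback loop with forward P2 and return P3 = (2*s - 2)/(7*s - 8)
[2] combine P1, [P2/(1+P2*P3)], P4 in parallel = (-6*s^3 - 13*s^2 - 5*s + 32)/(28*s^3 - 32*s^2 - 28*s + 32)
No further cancellation is possible in the step-2 result, so that is T(s). Its denominator becomes monic after dividing by the leading coefficient 28.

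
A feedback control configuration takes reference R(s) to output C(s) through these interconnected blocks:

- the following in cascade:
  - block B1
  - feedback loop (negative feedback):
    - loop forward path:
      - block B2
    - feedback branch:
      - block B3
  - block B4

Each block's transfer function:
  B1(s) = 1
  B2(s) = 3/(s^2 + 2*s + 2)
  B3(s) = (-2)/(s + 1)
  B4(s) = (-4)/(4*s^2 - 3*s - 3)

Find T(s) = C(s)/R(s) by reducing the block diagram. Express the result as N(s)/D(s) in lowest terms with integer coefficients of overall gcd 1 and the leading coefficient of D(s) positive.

First reduce the diagram to T(s).

(1) apply the feedback formula to B2, B3 = (3*s + 3)/(s^3 + 3*s^2 + 4*s - 4)
(2) multiply B1, [B2/(1+B2*B3)], B4 (series); the result is T(s) itself (integer coefficients, no common factor, positive leading denominator coefficient)

Answer: (-12*s - 12)/(4*s^5 + 9*s^4 + 4*s^3 - 37*s^2 + 12)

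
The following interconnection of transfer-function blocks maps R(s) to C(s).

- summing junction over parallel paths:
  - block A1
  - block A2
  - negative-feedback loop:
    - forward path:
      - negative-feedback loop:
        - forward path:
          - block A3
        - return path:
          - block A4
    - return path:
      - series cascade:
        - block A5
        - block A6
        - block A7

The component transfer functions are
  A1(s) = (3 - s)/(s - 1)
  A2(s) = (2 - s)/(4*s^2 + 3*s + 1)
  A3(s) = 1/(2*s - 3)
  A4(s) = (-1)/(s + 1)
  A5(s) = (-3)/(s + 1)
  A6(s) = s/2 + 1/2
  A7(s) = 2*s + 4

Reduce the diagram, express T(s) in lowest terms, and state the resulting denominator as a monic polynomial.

First reduce the diagram to T(s).

Step 1 - feedback reduction of A3, A4 = (s + 1)/(2*s^2 - s - 4)
Step 2 - reduce the series chain A5, A6, A7 = -3*s - 6
Step 3 - collapse the loop ([A3/(1+A3*A4)] forward, (A5*A6*A7) return) = (-s - 1)/(s^2 + 10*s + 10)
Step 4 - parallel reduction of A1, A2, [[A3/(1+A3*A4)]/(1+[A3/(1+A3*A4)]*(A5*A6*A7))] = (-4*s^5 - 36*s^4 + 48*s^3 + 194*s^2 + 123*s + 11)/(4*s^5 + 39*s^4 + 28*s^3 - 31*s^2 - 30*s - 10)
Step 4 gives the fully reduced T(s), with no common factor left to cancel. The denominator's leading coefficient is 4, so divide each of its coefficients by 4 to get the monic form.

Answer: s^5 + 39*s^4/4 + 7*s^3 - 31*s^2/4 - 15*s/2 - 5/2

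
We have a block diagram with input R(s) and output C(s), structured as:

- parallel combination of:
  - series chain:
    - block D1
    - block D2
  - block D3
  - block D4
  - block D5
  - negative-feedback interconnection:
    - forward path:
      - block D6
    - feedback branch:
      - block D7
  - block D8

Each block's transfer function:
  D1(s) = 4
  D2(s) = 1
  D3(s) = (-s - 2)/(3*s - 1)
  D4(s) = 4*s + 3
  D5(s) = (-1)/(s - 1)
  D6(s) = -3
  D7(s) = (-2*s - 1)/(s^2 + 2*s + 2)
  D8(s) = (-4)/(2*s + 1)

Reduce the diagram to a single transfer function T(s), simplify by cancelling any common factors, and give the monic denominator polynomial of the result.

Step 1: series reduction of D1, D2: 4
Step 2: collapse the loop (D6 forward, D7 return): (-3*s^2 - 6*s - 6)/(s^2 + 8*s + 5)
Step 3: parallel reduction of (D1*D2), D3, D4, D5, [D6/(1+D6*D7)], D8: (24*s^6 + 194*s^5 + 195*s^4 - 404*s^3 - 211*s^2 + 94*s + 24)/(6*s^5 + 43*s^4 - 12*s^3 - 40*s^2 - 2*s + 5)
The result of step 3 is T(s) in lowest terms. Its denominator has leading coefficient 6; dividing the denominator through by 6 makes it monic.

Answer: s^5 + 43*s^4/6 - 2*s^3 - 20*s^2/3 - s/3 + 5/6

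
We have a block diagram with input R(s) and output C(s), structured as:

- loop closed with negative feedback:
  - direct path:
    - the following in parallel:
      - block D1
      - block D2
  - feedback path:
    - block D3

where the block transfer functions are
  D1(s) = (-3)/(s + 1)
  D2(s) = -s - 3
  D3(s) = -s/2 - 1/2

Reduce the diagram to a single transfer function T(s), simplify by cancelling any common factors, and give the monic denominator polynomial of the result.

Step 1. add D1, D2 (parallel); result (-s^2 - 4*s - 6)/(s + 1)
Step 2. collapse the loop ((D1+D2) forward, D3 return); result (-2*s^2 - 8*s - 12)/(s^3 + 5*s^2 + 12*s + 8)
Step 2 gives the fully reduced T(s), with no common factor left to cancel. The denominator is already monic (leading coefficient 1).

Final answer: s^3 + 5*s^2 + 12*s + 8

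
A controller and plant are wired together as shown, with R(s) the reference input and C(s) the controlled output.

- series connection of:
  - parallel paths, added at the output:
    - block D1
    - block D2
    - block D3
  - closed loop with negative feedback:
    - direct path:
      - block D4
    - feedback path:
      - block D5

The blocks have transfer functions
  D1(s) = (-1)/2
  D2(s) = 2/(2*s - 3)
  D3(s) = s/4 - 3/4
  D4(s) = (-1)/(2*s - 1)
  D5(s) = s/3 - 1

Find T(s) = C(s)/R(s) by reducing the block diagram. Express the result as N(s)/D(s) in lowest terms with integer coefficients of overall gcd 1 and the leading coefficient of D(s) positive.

Reducing step by step:

(1) sum the parallel branches D1, D2, D3 = (2*s^2 - 13*s + 23)/(8*s - 12)
(2) close the feedback loop around D4, D5 = (-3)/(5*s)
(3) multiply (D1+D2+D3), [D4/(1+D4*D5)] (series): this yields T(s), and no further normalization is needed

Answer: (-6*s^2 + 39*s - 69)/(40*s^2 - 60*s)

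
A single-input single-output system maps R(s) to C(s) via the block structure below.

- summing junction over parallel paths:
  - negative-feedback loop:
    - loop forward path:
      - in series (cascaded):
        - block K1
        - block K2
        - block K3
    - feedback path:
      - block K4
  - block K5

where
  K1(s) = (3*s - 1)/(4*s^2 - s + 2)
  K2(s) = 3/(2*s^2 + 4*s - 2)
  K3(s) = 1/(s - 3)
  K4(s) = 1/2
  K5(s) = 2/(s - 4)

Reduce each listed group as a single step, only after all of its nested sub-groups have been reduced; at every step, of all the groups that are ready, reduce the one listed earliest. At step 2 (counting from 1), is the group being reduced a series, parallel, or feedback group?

Step 1. combine K1, K2, K3 in series
Step 2. apply the feedback formula to (K1*K2*K3), K4
Step 3. combine [(K1*K2*K3)/(1+(K1*K2*K3)*K4)], K5 in parallel
Step 2: feedback.

Hence the answer: feedback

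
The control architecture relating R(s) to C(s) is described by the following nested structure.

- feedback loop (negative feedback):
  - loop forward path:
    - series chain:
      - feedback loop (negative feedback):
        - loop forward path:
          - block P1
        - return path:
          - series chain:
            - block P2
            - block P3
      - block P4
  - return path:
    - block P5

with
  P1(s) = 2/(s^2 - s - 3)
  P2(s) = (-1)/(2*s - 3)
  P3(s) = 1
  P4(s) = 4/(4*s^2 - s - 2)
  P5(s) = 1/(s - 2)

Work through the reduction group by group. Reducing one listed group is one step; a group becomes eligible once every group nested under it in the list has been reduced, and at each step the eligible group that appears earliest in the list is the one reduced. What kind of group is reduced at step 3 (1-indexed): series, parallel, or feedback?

Step 1: reduce the series chain P2, P3
Step 2: apply the feedback formula to P1, (P2*P3)
Step 3: cascade [P1/(1+P1*(P2*P3))], P4
Step 4: reduce the feedback loop with forward ([P1/(1+P1*(P2*P3))]*P4) and return P5
So the answer for step 3 is series.

Answer: series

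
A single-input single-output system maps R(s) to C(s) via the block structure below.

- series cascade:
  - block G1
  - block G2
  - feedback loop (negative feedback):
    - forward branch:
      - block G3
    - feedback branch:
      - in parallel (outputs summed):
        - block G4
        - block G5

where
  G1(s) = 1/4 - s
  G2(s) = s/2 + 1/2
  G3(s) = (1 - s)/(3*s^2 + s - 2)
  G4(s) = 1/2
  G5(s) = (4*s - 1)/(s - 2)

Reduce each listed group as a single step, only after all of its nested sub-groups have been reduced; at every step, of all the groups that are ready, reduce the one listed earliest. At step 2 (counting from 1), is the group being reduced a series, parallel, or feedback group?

1. add G4, G5 (parallel)
2. reduce the feedback loop with forward G3 and return (G4+G5)
3. cascade G1, G2, [G3/(1+G3*(G4+G5))]
Step 2: feedback.

Answer: feedback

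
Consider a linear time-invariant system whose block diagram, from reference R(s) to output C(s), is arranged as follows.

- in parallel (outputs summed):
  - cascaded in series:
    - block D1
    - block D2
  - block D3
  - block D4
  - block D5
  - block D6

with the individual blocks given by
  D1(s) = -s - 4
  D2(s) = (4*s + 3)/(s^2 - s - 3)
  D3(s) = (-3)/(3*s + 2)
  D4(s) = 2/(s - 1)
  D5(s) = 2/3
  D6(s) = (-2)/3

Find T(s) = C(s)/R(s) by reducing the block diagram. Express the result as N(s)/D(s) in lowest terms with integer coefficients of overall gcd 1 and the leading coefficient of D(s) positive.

First reduce the diagram to T(s).

(1) cascade D1, D2; result (-4*s^2 - 19*s - 12)/(s^2 - s - 3)
(2) parallel reduction of (D1*D2), D3, D4, D5, D6: this yields T(s), and no further normalization is needed

Answer: (-12*s^4 - 50*s^3 - 5*s^2 + 34*s + 3)/(3*s^4 - 4*s^3 - 10*s^2 + 5*s + 6)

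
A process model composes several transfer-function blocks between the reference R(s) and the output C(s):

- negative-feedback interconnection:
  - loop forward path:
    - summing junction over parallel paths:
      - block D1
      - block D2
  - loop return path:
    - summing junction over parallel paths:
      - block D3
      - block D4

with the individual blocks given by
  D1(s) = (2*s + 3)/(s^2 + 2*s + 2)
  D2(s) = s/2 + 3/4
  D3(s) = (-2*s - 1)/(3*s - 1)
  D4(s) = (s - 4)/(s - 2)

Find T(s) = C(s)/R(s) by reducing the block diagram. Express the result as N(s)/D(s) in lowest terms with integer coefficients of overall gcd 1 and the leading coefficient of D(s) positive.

Step 1: sum the parallel branches D1, D2; result (2*s^3 + 7*s^2 + 18*s + 18)/(4*s^2 + 8*s + 8)
Step 2: combine D3, D4 in parallel; result (s^2 - 10*s + 6)/(3*s^2 - 7*s + 2)
Step 3: apply the feedback formula to (D1+D2), (D3+D4); the result is T(s) itself (integer coefficients, no common factor, positive leading denominator coefficient)

Answer: (6*s^5 + 7*s^4 + 9*s^3 - 58*s^2 - 90*s + 36)/(2*s^5 - s^4 - 44*s^3 - 144*s^2 - 112*s + 124)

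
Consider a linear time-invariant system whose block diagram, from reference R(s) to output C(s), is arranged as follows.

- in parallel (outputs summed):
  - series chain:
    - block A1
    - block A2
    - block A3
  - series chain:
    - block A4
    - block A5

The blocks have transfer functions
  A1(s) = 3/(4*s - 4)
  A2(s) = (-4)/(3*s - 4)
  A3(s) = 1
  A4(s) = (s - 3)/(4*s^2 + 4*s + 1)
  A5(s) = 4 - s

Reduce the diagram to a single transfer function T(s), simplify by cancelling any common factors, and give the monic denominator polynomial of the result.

Step 1 - combine A1, A2, A3 in series gives (-3)/(3*s^2 - 7*s + 4)
Step 2 - combine A4, A5 in series gives (-s^2 + 7*s - 12)/(4*s^2 + 4*s + 1)
Step 3 - combine (A1*A2*A3), (A4*A5) in parallel gives (-3*s^4 + 28*s^3 - 101*s^2 + 100*s - 51)/(12*s^4 - 16*s^3 - 9*s^2 + 9*s + 4)
Step 3 gives the fully reduced T(s), with no common factor left to cancel. The denominator's leading coefficient is 12, so divide each of its coefficients by 12 to get the monic form.

Therefore the answer is s^4 - 4*s^3/3 - 3*s^2/4 + 3*s/4 + 1/3.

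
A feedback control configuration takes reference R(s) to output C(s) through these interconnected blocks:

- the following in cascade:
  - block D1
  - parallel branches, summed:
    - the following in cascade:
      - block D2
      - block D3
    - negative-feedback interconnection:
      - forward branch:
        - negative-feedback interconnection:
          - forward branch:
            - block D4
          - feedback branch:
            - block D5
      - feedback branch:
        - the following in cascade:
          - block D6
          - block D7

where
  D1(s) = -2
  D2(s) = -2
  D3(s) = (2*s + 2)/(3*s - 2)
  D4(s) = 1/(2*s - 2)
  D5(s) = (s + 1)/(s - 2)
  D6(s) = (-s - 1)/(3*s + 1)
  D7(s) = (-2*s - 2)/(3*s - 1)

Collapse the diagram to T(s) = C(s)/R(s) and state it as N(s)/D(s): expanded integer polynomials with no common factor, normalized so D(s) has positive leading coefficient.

Answer: (144*s^5 - 254*s^4 + 144*s^3 + 270*s^2 - 96*s - 64)/(54*s^5 - 165*s^4 + 215*s^3 - 89*s^2 - 25*s + 18)

Working:
Step 1. combine D2, D3 in series gives (-4*s - 4)/(3*s - 2)
Step 2. collapse the loop (D4 forward, D5 return) gives (s - 2)/(2*s^2 - 5*s + 5)
Step 3. reduce the series chain D6, D7 gives (2*s^2 + 4*s + 2)/(9*s^2 - 1)
Step 4. collapse the loop ([D4/(1+D4*D5)] forward, (D6*D7) return) gives (9*s^3 - 18*s^2 - s + 2)/(18*s^4 - 43*s^3 + 43*s^2 - s - 9)
Step 5. reduce the parallel group (D2*D3), [[D4/(1+D4*D5)]/(1+[D4/(1+D4*D5)]*(D6*D7))] gives (-72*s^5 + 127*s^4 - 72*s^3 - 135*s^2 + 48*s + 32)/(54*s^5 - 165*s^4 + 215*s^3 - 89*s^2 - 25*s + 18)
Step 6. multiply D1, ((D2*D3)+[[D4/(1+D4*D5)]/(1+[D4/(1+D4*D5)]*(D6*D7))]) (series), which is the overall transfer function T(s) = C(s)/R(s) in lowest terms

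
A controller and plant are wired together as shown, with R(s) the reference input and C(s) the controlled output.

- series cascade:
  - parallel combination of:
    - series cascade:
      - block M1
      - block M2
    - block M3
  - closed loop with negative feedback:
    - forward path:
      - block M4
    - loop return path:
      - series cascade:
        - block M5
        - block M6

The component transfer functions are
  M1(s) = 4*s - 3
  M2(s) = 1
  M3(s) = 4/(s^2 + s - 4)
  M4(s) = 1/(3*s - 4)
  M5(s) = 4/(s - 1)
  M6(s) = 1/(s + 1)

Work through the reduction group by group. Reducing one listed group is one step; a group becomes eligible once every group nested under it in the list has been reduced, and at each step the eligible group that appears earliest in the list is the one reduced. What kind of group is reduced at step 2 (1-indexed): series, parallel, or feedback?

Step 1 - cascade M1, M2
Step 2 - combine (M1*M2), M3 in parallel
Step 3 - combine M5, M6 in series
Step 4 - apply the feedback formula to M4, (M5*M6)
Step 5 - cascade ((M1*M2)+M3), [M4/(1+M4*(M5*M6))]
At step 2 the group reduced is parallel.

Final answer: parallel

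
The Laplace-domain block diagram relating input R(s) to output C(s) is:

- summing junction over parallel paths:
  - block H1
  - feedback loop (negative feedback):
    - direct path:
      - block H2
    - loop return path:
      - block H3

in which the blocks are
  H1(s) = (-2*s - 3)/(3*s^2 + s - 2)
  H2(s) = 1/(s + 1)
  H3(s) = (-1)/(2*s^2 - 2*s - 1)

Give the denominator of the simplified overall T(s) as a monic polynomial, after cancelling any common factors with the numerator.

Step 1 - feedback reduction of H2, H3 gives (2*s^2 - 2*s - 1)/(2*s^3 - 3*s - 2)
Step 2 - sum the parallel branches H1, [H2/(1+H2*H3)] gives (2*s^4 - 10*s^3 - 3*s^2 + 16*s + 8)/(6*s^5 + 2*s^4 - 13*s^3 - 9*s^2 + 4*s + 4)
The result of step 2 is T(s) in lowest terms. Its denominator has leading coefficient 6; dividing the denominator through by 6 makes it monic.

Answer: s^5 + s^4/3 - 13*s^3/6 - 3*s^2/2 + 2*s/3 + 2/3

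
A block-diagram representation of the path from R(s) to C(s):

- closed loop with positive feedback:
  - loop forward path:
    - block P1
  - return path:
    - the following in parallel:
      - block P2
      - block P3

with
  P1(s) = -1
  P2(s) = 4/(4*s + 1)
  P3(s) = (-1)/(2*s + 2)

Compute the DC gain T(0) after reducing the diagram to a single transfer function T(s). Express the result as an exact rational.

Step 1: reduce the parallel group P2, P3, giving (4*s + 7)/(8*s^2 + 10*s + 2)
Step 2: apply the feedback formula to P1, (P2+P3), giving (-8*s^2 - 10*s - 2)/(8*s^2 + 14*s + 9)
Evaluating the step-2 result (the overall T(s)) at s = 0 gives T(0) = -2/9.

Hence the answer: -2/9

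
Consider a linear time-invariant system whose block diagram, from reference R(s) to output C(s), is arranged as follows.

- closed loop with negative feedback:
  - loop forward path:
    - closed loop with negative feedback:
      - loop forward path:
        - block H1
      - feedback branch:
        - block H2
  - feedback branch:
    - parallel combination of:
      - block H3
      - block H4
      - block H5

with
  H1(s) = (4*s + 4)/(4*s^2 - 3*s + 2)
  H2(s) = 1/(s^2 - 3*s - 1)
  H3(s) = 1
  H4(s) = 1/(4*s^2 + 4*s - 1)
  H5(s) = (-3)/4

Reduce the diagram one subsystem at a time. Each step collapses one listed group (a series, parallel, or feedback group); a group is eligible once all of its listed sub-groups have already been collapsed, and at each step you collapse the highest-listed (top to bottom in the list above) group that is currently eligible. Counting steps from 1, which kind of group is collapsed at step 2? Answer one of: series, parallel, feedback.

Step 1. collapse the loop (H1 forward, H2 return)
Step 2. combine H3, H4, H5 in parallel
Step 3. collapse the loop ([H1/(1+H1*H2)] forward, (H3+H4+H5) return)
Step 2 collapses a parallel group.

Final answer: parallel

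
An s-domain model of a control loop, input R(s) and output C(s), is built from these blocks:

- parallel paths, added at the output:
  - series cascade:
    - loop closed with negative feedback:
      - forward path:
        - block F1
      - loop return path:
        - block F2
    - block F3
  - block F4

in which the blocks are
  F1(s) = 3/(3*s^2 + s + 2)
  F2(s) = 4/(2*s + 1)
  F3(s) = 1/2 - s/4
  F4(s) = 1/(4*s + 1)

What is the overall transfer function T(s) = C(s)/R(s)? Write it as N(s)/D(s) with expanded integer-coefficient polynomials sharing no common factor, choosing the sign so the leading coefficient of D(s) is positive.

First reduce the diagram to T(s).

Step 1: apply the feedback formula to F1, F2 = (6*s + 3)/(6*s^3 + 5*s^2 + 5*s + 14)
Step 2: series reduction of [F1/(1+F1*F2)], F3 = (-6*s^2 + 9*s + 6)/(24*s^3 + 20*s^2 + 20*s + 56)
Step 3: combine ([F1/(1+F1*F2)]*F3), F4 in parallel, giving the overall T(s)

Answer: (50*s^2 + 53*s + 62)/(96*s^4 + 104*s^3 + 100*s^2 + 244*s + 56)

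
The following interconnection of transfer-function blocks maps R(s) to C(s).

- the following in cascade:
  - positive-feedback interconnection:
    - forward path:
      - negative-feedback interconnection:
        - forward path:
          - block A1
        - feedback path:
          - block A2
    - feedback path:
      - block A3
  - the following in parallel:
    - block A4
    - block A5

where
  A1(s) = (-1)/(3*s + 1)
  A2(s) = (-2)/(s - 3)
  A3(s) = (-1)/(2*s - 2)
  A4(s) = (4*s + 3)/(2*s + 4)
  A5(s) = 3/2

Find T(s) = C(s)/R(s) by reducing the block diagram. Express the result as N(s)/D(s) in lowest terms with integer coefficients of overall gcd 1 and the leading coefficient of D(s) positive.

Step 1: close the feedback loop around A1, A2 -> (3 - s)/(3*s^2 - 8*s - 1)
Step 2: reduce the feedback loop with forward [A1/(1+A1*A2)] and return A3 -> (-2*s^2 + 8*s - 6)/(6*s^3 - 22*s^2 + 13*s + 5)
Step 3: parallel reduction of A4, A5 -> (7*s + 9)/(2*s + 4)
Step 4: combine [[A1/(1+A1*A2)]/(1-[A1/(1+A1*A2)]*A3)], (A4+A5) in series; the result is T(s) itself (integer coefficients, no common factor, positive leading denominator coefficient)

Hence the answer: (-7*s^3 + 19*s^2 + 15*s - 27)/(6*s^4 - 10*s^3 - 31*s^2 + 31*s + 10)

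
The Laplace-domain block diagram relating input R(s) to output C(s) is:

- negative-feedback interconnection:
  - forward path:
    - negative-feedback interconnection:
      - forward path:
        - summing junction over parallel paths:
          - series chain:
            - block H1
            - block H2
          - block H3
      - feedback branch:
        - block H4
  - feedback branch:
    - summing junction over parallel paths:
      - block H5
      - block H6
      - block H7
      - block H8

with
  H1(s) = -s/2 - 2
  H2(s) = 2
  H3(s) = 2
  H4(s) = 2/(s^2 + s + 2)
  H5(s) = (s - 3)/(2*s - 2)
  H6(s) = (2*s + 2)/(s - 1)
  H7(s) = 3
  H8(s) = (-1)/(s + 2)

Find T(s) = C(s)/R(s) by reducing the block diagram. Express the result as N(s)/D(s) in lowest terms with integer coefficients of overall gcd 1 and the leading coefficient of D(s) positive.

Step 1: cascade H1, H2 = -s - 4
Step 2: parallel reduction of (H1*H2), H3 = -s - 2
Step 3: collapse the loop (((H1*H2)+H3) forward, H4 return) = (-s^3 - 3*s^2 - 4*s - 4)/(s^2 - s - 2)
Step 4: reduce the parallel group H5, H6, H7, H8 = (11*s^2 + 15*s - 8)/(2*s^2 + 2*s - 4)
Step 5: collapse the loop ([((H1*H2)+H3)/(1+((H1*H2)+H3)*H4)] forward, (H5+H6+H7+H8) return), which is the overall transfer function T(s) = C(s)/R(s) in lowest terms

Final answer: (2*s^4 + 4*s^3 + 2*s^2 - 8)/(11*s^4 + 24*s^3 + 33*s^2 + 24*s - 20)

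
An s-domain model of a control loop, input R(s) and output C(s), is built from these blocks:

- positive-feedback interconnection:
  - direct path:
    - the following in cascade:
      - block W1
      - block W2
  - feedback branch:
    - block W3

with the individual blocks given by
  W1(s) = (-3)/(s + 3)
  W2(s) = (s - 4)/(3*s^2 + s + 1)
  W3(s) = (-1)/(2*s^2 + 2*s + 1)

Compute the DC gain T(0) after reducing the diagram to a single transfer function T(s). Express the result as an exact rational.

1. cascade W1, W2 gives (12 - 3*s)/(3*s^3 + 10*s^2 + 4*s + 3)
2. reduce the feedback loop with forward (W1*W2) and return W3 gives (-6*s^3 + 18*s^2 + 21*s + 12)/(6*s^5 + 26*s^4 + 31*s^3 + 24*s^2 + 7*s + 15)
Evaluating the step-2 result (the overall T(s)) at s = 0 gives T(0) = 12/15 = 4/5.

Therefore the answer is 4/5.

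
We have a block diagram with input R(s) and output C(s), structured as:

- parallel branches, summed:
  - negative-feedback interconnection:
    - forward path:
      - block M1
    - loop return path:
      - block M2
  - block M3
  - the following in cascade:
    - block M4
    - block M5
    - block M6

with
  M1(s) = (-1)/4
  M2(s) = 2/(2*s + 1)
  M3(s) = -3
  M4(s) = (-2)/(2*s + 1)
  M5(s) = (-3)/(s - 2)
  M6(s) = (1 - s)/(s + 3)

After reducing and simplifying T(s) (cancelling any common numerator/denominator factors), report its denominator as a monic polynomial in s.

Step 1 - collapse the loop (M1 forward, M2 return), giving (-2*s - 1)/(8*s + 2)
Step 2 - series reduction of M4, M5, M6, giving (6 - 6*s)/(2*s^3 + 3*s^2 - 11*s - 6)
Step 3 - add [M1/(1+M1*M2)], M3, (M4*M5*M6) (parallel), giving (-52*s^4 - 92*s^3 + 217*s^2 + 269*s + 54)/(16*s^4 + 28*s^3 - 82*s^2 - 70*s - 12)
No further cancellation is possible in the step-3 result, so that is T(s). Its denominator becomes monic after dividing by the leading coefficient 16.

Final answer: s^4 + 7*s^3/4 - 41*s^2/8 - 35*s/8 - 3/4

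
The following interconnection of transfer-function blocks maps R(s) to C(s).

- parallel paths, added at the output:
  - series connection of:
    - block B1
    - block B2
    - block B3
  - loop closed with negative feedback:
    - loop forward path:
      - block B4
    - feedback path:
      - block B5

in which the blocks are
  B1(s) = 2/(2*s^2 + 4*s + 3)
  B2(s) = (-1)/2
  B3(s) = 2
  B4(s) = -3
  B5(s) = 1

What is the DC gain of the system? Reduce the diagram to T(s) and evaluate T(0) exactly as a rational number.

Answer: 5/6

Working:
Step 1: combine B1, B2, B3 in series gives (-2)/(2*s^2 + 4*s + 3)
Step 2: apply the feedback formula to B4, B5 gives 3/2
Step 3: add (B1*B2*B3), [B4/(1+B4*B5)] (parallel) gives (6*s^2 + 12*s + 5)/(4*s^2 + 8*s + 6)
That last expression is T(s); at s = 0 only the constant terms survive, so T(0) = 5/6.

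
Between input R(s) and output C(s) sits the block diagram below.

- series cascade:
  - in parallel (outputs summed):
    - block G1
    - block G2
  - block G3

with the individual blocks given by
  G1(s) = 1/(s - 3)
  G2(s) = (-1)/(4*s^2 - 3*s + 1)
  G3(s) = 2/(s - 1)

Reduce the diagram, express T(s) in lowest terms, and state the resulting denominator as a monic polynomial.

Reducing step by step:

Step 1: sum the parallel branches G1, G2, giving (4*s^2 - 4*s + 4)/(4*s^3 - 15*s^2 + 10*s - 3)
Step 2: combine (G1+G2), G3 in series, giving (8*s^2 - 8*s + 8)/(4*s^4 - 19*s^3 + 25*s^2 - 13*s + 3)
No further cancellation is possible in the step-2 result, so that is T(s). Its denominator becomes monic after dividing by the leading coefficient 4.

Answer: s^4 - 19*s^3/4 + 25*s^2/4 - 13*s/4 + 3/4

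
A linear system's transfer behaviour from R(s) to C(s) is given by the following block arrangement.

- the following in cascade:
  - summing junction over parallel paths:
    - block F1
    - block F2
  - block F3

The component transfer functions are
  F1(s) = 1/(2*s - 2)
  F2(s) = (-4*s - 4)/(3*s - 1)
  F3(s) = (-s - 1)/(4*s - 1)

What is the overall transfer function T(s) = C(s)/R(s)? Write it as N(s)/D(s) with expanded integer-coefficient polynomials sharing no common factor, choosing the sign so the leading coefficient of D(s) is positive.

First reduce the diagram to T(s).

Step 1. parallel reduction of F1, F2 -> (-8*s^2 + 3*s + 7)/(6*s^2 - 8*s + 2)
Step 2. multiply (F1+F2), F3 (series): this yields T(s), and no further normalization is needed

Answer: (8*s^3 + 5*s^2 - 10*s - 7)/(24*s^3 - 38*s^2 + 16*s - 2)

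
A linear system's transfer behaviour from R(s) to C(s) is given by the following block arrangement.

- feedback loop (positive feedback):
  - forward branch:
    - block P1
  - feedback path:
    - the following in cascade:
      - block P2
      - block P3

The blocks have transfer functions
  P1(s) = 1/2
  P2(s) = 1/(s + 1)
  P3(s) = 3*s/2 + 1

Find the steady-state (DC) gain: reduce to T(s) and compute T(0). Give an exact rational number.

Answer: 1

Working:
Step 1: reduce the series chain P2, P3 = (3*s + 2)/(2*s + 2)
Step 2: collapse the loop (P1 forward, (P2*P3) return) = (2*s + 2)/(s + 2)
That last expression is T(s); at s = 0 only the constant terms survive, so T(0) = 2/2 = 1.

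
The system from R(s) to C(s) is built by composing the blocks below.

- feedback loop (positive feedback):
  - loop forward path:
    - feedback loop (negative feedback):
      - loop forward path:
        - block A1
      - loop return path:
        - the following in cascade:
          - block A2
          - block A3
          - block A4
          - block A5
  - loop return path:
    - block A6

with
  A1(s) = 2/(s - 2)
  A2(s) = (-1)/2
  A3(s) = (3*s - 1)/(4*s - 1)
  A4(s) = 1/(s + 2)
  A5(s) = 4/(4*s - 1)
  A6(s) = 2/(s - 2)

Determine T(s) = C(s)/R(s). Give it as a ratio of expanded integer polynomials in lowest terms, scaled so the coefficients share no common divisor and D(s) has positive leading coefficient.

Step 1 - combine A2, A3, A4, A5 in series = (2 - 6*s)/(16*s^3 + 24*s^2 - 15*s + 2)
Step 2 - collapse the loop (A1 forward, (A2*A3*A4*A5) return) = (32*s^3 + 48*s^2 - 30*s + 4)/(16*s^4 - 8*s^3 - 63*s^2 + 20*s)
Step 3 - collapse the loop ([A1/(1+A1*(A2*A3*A4*A5))] forward, A6 return); the result is T(s) itself (integer coefficients, no common factor, positive leading denominator coefficient)

Answer: (32*s^4 - 16*s^3 - 126*s^2 + 64*s - 8)/(16*s^5 - 40*s^4 - 111*s^3 + 50*s^2 + 20*s - 8)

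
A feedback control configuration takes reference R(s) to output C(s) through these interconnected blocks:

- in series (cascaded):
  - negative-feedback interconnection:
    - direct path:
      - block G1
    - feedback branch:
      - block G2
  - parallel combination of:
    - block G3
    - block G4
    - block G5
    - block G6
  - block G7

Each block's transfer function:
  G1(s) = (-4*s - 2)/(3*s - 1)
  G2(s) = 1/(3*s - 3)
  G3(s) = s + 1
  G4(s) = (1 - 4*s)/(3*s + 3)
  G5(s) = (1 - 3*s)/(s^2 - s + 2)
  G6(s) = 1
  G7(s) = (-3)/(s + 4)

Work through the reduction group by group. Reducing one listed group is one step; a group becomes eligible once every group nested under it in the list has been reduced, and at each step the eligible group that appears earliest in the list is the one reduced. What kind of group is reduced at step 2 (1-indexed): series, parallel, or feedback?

Step 1: feedback reduction of G1, G2
Step 2: reduce the parallel group G3, G4, G5, G6
Step 3: combine [G1/(1+G1*G2)], (G3+G4+G5+G6), G7 in series
So the answer for step 2 is parallel.

Hence the answer: parallel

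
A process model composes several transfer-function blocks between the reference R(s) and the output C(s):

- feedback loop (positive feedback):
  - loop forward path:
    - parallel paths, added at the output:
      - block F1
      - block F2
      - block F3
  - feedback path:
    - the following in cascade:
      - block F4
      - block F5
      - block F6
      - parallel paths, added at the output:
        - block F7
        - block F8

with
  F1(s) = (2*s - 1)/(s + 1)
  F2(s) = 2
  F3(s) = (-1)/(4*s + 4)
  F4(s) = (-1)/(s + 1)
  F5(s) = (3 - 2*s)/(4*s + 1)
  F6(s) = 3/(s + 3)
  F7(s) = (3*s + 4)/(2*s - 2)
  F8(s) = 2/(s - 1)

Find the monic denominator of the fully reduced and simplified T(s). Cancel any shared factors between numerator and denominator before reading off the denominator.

Step 1. parallel reduction of F1, F2, F3; result (16*s + 3)/(4*s + 4)
Step 2. sum the parallel branches F7, F8; result (3*s + 8)/(2*s - 2)
Step 3. multiply F4, F5, F6, (F7+F8) (series); result (18*s^2 + 21*s - 72)/(8*s^4 + 26*s^3 - 2*s^2 - 26*s - 6)
Step 4. close the feedback loop around (F1+F2+F3), (F4*F5*F6*(F7+F8)); result (128*s^5 + 440*s^4 + 46*s^3 - 422*s^2 - 174*s - 18)/(32*s^5 + 136*s^4 - 192*s^3 - 502*s^2 + 961*s + 192)
Step 4 gives the fully reduced T(s), with no common factor left to cancel. The denominator's leading coefficient is 32, so divide each of its coefficients by 32 to get the monic form.

Answer: s^5 + 17*s^4/4 - 6*s^3 - 251*s^2/16 + 961*s/32 + 6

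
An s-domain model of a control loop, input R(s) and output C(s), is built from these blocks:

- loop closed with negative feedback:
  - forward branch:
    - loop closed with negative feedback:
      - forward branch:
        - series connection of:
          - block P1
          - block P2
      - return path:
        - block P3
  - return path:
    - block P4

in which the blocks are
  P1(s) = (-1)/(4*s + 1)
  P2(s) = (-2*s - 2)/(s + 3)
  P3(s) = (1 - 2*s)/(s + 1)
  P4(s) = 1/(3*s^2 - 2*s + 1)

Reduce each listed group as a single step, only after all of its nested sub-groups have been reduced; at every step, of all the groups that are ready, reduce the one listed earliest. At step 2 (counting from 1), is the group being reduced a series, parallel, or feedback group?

Step 1 - multiply P1, P2 (series)
Step 2 - apply the feedback formula to (P1*P2), P3
Step 3 - apply the feedback formula to [(P1*P2)/(1+(P1*P2)*P3)], P4
Step 2 collapses a feedback group.

Therefore the answer is feedback.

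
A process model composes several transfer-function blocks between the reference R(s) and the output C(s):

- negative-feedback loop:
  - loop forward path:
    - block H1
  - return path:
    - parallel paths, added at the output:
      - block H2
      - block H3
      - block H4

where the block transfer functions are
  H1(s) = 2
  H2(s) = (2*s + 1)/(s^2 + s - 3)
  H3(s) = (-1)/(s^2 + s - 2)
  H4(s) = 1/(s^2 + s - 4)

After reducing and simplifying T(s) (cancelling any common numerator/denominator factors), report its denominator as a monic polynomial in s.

Reducing step by step:

(1) sum the parallel branches H2, H3, H4 -> (2*s^5 + 5*s^4 - 8*s^3 - 15*s^2 + 12*s + 2)/(s^6 + 3*s^5 - 6*s^4 - 17*s^3 + 17*s^2 + 26*s - 24)
(2) apply the feedback formula to H1, (H2+H3+H4) -> (2*s^6 + 6*s^5 - 12*s^4 - 34*s^3 + 34*s^2 + 52*s - 48)/(s^6 + 7*s^5 + 4*s^4 - 33*s^3 - 13*s^2 + 50*s - 20)
T(s) is the step-2 result (common factors already cancelled). Leading coefficient of the denominator: 1, so no rescaling is needed.

Answer: s^6 + 7*s^5 + 4*s^4 - 33*s^3 - 13*s^2 + 50*s - 20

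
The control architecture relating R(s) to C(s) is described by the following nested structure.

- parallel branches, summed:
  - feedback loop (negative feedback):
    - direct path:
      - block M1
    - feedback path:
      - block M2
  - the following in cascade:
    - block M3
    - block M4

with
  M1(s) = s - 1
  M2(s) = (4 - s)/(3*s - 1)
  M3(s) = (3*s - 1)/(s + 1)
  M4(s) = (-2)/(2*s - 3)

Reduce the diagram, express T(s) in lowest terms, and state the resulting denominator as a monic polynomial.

Step 1: feedback reduction of M1, M2; result (-3*s^2 + 4*s - 1)/(s^2 - 8*s + 5)
Step 2: reduce the series chain M3, M4; result (2 - 6*s)/(2*s^2 - s - 3)
Step 3: add [M1/(1+M1*M2)], (M3*M4) (parallel); result (-6*s^4 + 5*s^3 + 53*s^2 - 57*s + 13)/(2*s^4 - 17*s^3 + 15*s^2 + 19*s - 15)
Step 3 gives the fully reduced T(s), with no common factor left to cancel. The denominator's leading coefficient is 2, so divide each of its coefficients by 2 to get the monic form.

Final answer: s^4 - 17*s^3/2 + 15*s^2/2 + 19*s/2 - 15/2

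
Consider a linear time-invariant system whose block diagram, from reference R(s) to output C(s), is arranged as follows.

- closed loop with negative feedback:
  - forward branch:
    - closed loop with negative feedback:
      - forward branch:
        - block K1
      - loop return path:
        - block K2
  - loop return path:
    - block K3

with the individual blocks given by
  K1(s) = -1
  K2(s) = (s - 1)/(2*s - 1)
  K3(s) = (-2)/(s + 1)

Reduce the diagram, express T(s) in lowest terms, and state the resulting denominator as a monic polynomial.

Step 1. apply the feedback formula to K1, K2, giving (1 - 2*s)/s
Step 2. apply the feedback formula to [K1/(1+K1*K2)], K3, giving (-2*s^2 - s + 1)/(s^2 + 5*s - 2)
Step 2 gives the fully reduced T(s), with no common factor left to cancel. The denominator is already monic (leading coefficient 1).

Therefore the answer is s^2 + 5*s - 2.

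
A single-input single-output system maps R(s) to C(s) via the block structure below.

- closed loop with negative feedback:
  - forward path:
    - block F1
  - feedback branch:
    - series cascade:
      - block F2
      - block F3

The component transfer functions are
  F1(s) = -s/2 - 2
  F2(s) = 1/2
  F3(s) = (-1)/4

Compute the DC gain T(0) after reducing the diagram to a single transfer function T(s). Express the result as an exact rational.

1. combine F2, F3 in series -> (-1)/8
2. reduce the feedback loop with forward F1 and return (F2*F3) -> (-8*s - 32)/(s + 20)
That last expression is T(s); at s = 0 only the constant terms survive, so T(0) = -32/20 = -8/5.

Hence the answer: -8/5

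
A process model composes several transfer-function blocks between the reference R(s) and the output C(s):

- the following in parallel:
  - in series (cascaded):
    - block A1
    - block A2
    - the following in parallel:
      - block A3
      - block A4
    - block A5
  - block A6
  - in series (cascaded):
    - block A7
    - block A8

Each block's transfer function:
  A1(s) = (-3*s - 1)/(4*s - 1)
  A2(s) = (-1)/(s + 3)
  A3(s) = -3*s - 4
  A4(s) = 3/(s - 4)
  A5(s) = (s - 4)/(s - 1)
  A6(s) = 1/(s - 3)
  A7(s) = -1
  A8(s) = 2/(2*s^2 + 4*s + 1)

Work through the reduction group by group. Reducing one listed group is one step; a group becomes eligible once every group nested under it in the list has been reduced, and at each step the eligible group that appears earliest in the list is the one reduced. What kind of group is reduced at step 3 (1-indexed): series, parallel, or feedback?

Step 1. reduce the parallel group A3, A4
Step 2. series reduction of A1, A2, (A3+A4), A5
Step 3. reduce the series chain A7, A8
Step 4. reduce the parallel group (A1*A2*(A3+A4)*A5), A6, (A7*A8)
Step 3: series.

Answer: series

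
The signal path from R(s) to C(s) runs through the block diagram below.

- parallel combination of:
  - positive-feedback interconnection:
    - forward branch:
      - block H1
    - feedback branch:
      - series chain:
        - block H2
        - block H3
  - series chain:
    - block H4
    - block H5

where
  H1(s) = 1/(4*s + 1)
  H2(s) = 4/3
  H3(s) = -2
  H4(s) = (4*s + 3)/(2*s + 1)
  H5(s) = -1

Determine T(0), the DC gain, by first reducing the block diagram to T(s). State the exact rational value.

The answer is -30/11.

Reasoning:
[1] multiply H2, H3 (series) gives (-8)/3
[2] close the feedback loop around H1, (H2*H3) gives 3/(12*s + 11)
[3] combine H4, H5 in series gives (-4*s - 3)/(2*s + 1)
[4] add [H1/(1-H1*(H2*H3))], (H4*H5) (parallel) gives (-48*s^2 - 74*s - 30)/(24*s^2 + 34*s + 11)
The step-4 result is T(s). Setting s = 0: T(0) = -30/11.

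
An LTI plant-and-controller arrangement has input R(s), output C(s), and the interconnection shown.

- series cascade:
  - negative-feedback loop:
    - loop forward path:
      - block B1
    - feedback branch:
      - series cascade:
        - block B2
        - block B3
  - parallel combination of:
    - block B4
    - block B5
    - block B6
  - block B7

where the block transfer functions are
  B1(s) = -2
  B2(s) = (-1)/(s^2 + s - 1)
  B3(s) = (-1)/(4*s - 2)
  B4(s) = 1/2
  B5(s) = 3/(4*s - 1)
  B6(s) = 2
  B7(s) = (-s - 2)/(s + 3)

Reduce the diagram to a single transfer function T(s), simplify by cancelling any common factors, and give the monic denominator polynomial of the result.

Step 1 - combine B2, B3 in series = 1/(4*s^3 + 2*s^2 - 6*s + 2)
Step 2 - close the feedback loop around B1, (B2*B3) = (-4*s^3 - 2*s^2 + 6*s - 2)/(2*s^3 + s^2 - 3*s)
Step 3 - sum the parallel branches B4, B5, B6 = (20*s + 1)/(8*s - 2)
Step 4 - cascade [B1/(1+B1*(B2*B3))], (B4+B5+B6), B7 = (40*s^5 + 102*s^4 - 15*s^3 - 101*s^2 + 35*s + 2)/(8*s^5 + 26*s^4 - 7*s^3 - 36*s^2 + 9*s)
No further cancellation is possible in the step-4 result, so that is T(s). Its denominator becomes monic after dividing by the leading coefficient 8.

Hence the answer: s^5 + 13*s^4/4 - 7*s^3/8 - 9*s^2/2 + 9*s/8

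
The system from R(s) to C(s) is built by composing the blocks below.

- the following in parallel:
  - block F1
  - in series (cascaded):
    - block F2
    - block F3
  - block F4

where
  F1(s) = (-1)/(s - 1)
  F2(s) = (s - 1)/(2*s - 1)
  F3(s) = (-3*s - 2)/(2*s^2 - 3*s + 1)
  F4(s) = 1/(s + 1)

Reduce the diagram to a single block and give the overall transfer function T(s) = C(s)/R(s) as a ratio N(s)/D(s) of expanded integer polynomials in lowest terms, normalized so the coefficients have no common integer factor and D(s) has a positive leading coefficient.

[1] cascade F2, F3: (-3*s - 2)/(4*s^2 - 4*s + 1)
[2] add F1, (F2*F3), F4 (parallel): this yields T(s), and no further normalization is needed

Answer: (-3*s^3 - 10*s^2 + 11*s)/(4*s^4 - 4*s^3 - 3*s^2 + 4*s - 1)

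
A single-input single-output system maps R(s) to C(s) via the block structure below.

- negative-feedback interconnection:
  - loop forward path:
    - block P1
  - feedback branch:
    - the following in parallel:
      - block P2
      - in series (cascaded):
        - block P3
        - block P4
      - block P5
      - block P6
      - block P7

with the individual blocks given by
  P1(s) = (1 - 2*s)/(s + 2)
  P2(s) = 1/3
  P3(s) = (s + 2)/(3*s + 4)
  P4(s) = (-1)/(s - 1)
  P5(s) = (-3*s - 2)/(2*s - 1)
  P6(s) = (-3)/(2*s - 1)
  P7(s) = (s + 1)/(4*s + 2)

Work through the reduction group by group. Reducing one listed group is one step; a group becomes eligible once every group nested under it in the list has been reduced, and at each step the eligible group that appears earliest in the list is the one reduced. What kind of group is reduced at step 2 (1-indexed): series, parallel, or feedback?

Step 1. reduce the series chain P3, P4
Step 2. sum the parallel branches P2, (P3*P4), P5, P6, P7
Step 3. feedback reduction of P1, (P2+(P3*P4)+P5+P6+P7)
The group at step 2 is a parallel group.

Therefore the answer is parallel.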